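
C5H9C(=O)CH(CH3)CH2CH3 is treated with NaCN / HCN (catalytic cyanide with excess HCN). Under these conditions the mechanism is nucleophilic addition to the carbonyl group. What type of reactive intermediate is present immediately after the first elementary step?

Step 1: A lone pair / filled orbital on CN⁻ attacks the electrophilic carbonyl carbon; the π(C=O) electrons shift onto oxygen, producing a tetrahedral alkoxide intermediate.
After step 1 the species present is a tetrahedral alkoxide intermediate.

tetrahedral alkoxide intermediate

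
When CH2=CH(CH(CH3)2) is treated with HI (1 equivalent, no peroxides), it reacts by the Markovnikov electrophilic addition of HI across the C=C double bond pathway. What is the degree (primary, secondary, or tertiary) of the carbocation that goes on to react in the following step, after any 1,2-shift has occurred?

tertiary

Step 1: Electrophilic addition begins with the π(C=C) electrons forming a bond to the proton of HI. Following Markovnikov's rule, the resulting cation is secondary. The H–I bond breaks heterolytically, releasing I⁻.
Step 2: Carbocation rearrangement: a 1,2-hydride shift from the adjacent isopropyl carbon converts the initially-formed secondary cation into the more stable tertiary cation.
The cation rearranges from secondary to tertiary via a 1,2-hydride shift from the adjacent isopropyl carbon; the tertiary cation is what reacts next.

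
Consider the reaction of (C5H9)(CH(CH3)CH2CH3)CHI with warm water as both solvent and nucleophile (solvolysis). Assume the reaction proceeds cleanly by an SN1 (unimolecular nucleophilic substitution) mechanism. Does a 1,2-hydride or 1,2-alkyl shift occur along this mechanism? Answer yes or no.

yes

The first-formed carbocation is secondary.
The adjacent sec-butyl carbon already bears 2 other carbon substituents and has a hydrogen to migrate; after a 1,2-hydride shift from that carbon the positive charge sits on a tertiary centre.
Tertiary is more stable than secondary, so the shift occurs.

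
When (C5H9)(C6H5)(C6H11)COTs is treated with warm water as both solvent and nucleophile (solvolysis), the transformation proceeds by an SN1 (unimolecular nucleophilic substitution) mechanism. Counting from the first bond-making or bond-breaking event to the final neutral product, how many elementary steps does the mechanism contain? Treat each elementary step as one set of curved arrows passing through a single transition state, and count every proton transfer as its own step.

3

Step 1: Unassisted departure of TsO⁻ (taking the C–O bonding pair) generates a tertiary carbocation.
(No 1,2-shift: no single shift to an adjacent carbon would give a more stable cation.)
Step 2: Nucleophilic capture: the oxygen of H2O bonds to the cationic carbon, producing an oxonium-ion intermediate.
Step 3: A second solvent molecule removes the proton on oxygen, giving the neutral alcohol product.
Total: 3 elementary steps.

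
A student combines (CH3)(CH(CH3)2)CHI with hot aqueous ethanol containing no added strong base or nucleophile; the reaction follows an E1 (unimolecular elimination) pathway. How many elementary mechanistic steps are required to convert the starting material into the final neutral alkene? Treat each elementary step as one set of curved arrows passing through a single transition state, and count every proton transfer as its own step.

Step 1: Unassisted departure of I⁻ (taking the C–I bonding pair) generates a secondary carbocation.
Step 2: A 1,2-hydride shift from the adjacent isopropyl carbon moves the positive charge from the secondary centre to an adjacent carbon, generating a more stable tertiary carbocation.
Step 3: A weak base (a water (or ethanol) molecule from the solvent) removes a proton from a carbon adjacent to the cationic centre; the electrons of that C–H bond become the new π(C=C) bond, giving the alkene.
Total: 3 elementary steps.

3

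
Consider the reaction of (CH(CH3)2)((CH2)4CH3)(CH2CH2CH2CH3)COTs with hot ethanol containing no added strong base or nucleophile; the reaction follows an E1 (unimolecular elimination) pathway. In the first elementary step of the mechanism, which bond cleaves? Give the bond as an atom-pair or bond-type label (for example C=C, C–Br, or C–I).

C–O

Step 1: The C–O bond breaks with both electrons going to the tosylate; TsO⁻ leaves and a tertiary carbocation remains.
The bond broken in this step is the C–O bond.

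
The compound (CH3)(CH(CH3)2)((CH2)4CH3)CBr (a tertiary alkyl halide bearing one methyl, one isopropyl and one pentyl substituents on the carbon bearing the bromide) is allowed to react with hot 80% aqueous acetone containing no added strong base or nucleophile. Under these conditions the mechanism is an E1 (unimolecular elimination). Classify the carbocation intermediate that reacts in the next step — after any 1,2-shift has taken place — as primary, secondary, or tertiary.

Step 1: Unassisted departure of Br⁻ (taking the C–Br bonding pair) generates a tertiary carbocation.
No single 1,2-shift to an adjacent carbon would give a more-substituted cation, so no rearrangement occurs.

tertiary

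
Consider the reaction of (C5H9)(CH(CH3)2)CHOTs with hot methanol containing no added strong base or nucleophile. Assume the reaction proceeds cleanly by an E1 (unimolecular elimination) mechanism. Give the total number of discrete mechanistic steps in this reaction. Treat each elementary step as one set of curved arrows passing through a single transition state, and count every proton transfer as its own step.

3

Step 1: Rate-determining heterolysis of the C–O bond gives TsO⁻ and a secondary carbocation.
Step 2: Carbocation rearrangement: a 1,2-hydride shift from the adjacent cyclopentyl carbon converts the initially-formed secondary cation into the more stable tertiary cation.
Step 3: Loss of a β-proton to a methanol molecule of the solvent: the C–H bonding pair collapses toward the cationic carbon to form the C=C π bond, yielding the alkene.
Total: 3 elementary steps.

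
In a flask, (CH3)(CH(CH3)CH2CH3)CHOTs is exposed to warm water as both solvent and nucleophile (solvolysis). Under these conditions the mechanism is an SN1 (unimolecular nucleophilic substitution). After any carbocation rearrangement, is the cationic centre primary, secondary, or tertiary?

Step 1: Ionisation: the C–O σ-bond cleaves heterolytically; both bonding electrons depart with TsO⁻, leaving a secondary carbocation at the α-carbon.
Step 2: Carbocation rearrangement: a 1,2-hydride shift from the adjacent sec-butyl carbon converts the initially-formed secondary cation into the more stable tertiary cation.
The cation rearranges from secondary to tertiary via a 1,2-hydride shift from the adjacent sec-butyl carbon; the tertiary cation is what reacts next.

tertiary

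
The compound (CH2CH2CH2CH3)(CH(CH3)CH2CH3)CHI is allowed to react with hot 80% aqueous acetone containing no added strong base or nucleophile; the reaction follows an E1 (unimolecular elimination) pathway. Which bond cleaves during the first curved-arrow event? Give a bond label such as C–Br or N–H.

Step 1: Ionisation: the C–I σ-bond cleaves heterolytically; both bonding electrons depart with I⁻, leaving a secondary carbocation at the α-carbon.
The bond broken in this step is the C–I bond.

C–I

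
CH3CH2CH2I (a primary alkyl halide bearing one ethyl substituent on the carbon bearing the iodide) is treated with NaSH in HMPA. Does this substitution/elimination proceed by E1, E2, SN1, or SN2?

Conditions: a primary substrate with a strong nucleophile in the polar aprotic solvent HMPA.
These conditions are the textbook signature of the SN2 pathway.
An unhindered substrate with a strong nucleophile in a polar aprotic solvent favours one-step backside displacement.

SN2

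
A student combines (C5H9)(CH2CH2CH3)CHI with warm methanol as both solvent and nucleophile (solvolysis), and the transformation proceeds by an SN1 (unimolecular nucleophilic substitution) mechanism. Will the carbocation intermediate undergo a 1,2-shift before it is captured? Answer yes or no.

The first-formed carbocation is secondary.
The adjacent cyclopentyl carbon already bears 2 other carbon substituents and has a hydrogen to migrate; after a 1,2-hydride shift from that carbon the positive charge sits on a tertiary centre.
Tertiary is more stable than secondary, so the shift occurs.

yes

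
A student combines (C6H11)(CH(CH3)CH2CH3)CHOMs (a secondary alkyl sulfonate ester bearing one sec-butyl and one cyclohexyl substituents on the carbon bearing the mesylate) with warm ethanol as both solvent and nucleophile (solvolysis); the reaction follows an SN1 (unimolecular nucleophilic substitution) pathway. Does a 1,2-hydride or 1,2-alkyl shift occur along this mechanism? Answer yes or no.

The first-formed carbocation is secondary.
The adjacent sec-butyl carbon already bears 2 other carbon substituents and has a hydrogen to migrate; after a 1,2-hydride shift from that carbon the positive charge sits on a tertiary centre.
Tertiary is more stable than secondary, so the shift occurs.

yes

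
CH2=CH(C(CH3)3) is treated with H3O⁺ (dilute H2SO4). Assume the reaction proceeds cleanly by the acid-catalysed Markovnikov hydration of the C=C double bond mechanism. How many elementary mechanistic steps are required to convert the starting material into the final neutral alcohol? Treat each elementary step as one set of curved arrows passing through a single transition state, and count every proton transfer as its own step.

4

Step 1: The π electrons of the C=C bond attack a proton of H3O⁺; Markovnikov addition places the new C–H on the less-substituted alkene carbon, so the positive charge ends up on the more-substituted carbon — a secondary carbocation. H2O is released.
Step 2: A 1,2-methyl shift from the adjacent tert-butyl carbon moves the positive charge from the secondary centre to an adjacent carbon, generating a more stable tertiary carbocation.
Step 3: Nucleophilic capture of the cation by H2O produces the protonated alcohol (an oxonium ion).
Step 4: Proton transfer from the O–H of the oxonium ion to H2O completes the catalytic cycle and yields the alcohol.
Total: 4 elementary steps.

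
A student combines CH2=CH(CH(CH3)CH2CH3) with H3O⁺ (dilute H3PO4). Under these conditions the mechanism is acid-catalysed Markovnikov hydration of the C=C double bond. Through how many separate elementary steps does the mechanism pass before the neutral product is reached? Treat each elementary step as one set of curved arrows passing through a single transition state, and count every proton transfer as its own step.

4

Step 1: Electrophilic addition begins with the π(C=C) electrons forming a bond to the proton of H3O⁺. Following Markovnikov's rule, the resulting cation is secondary. H2O is released.
Step 2: Carbocation rearrangement: a 1,2-hydride shift from the adjacent sec-butyl carbon converts the initially-formed secondary cation into the more stable tertiary cation.
Step 3: A lone pair on the oxygen of H2O attacks the carbocation, forming a C–O bond and an oxonium ion (a protonated alcohol).
Step 4: Deprotonation of the oxonium ion by a water molecule delivers the neutral alcohol and regenerates the acid catalyst.
Total: 4 elementary steps.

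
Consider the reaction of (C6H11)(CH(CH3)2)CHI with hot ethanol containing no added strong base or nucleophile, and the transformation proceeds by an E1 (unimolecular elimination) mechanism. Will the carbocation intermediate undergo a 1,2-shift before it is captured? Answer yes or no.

The first-formed carbocation is secondary.
The adjacent cyclohexyl carbon already bears 2 other carbon substituents and has a hydrogen to migrate; after a 1,2-hydride shift from that carbon the positive charge sits on a tertiary centre.
Tertiary is more stable than secondary, so the shift occurs.

yes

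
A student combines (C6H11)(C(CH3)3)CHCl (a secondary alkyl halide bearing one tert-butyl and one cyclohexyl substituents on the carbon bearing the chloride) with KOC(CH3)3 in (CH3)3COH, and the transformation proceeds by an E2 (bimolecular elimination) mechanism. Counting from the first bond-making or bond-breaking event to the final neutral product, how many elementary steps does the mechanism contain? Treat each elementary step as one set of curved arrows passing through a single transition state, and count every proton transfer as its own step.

Step 1: Concerted anti-periplanar elimination: (CH3)3CO⁻ abstracts a β-H while Cl⁻ leaves, and the C–H electrons become the new C=C π bond — all in a single transition state.
Total: 1 elementary step.

1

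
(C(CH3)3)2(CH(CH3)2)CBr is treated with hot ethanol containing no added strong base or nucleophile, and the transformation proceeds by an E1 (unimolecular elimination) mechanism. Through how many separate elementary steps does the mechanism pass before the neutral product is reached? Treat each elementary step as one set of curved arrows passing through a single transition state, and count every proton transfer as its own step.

2

Step 1: Unassisted departure of Br⁻ (taking the C–Br bonding pair) generates a tertiary carbocation.
(No 1,2-shift: no single shift to an adjacent carbon would give a more stable cation.)
Step 2: Loss of a β-proton to an ethanol molecule of the solvent: the C–H bonding pair collapses toward the cationic carbon to form the C=C π bond, yielding the alkene.
Total: 2 elementary steps.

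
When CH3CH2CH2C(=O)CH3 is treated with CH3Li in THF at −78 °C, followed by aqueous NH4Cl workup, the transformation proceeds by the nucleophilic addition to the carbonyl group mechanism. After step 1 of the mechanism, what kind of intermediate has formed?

tetrahedral alkoxide intermediate

Step 1: Nucleophilic addition: the carbanion-like carbon of CH3Li adds to the carbonyl carbon, pushing the π(C=O) electron pair onto oxygen and giving a tetrahedral alkoxide.
After step 1 the species present is a tetrahedral alkoxide intermediate.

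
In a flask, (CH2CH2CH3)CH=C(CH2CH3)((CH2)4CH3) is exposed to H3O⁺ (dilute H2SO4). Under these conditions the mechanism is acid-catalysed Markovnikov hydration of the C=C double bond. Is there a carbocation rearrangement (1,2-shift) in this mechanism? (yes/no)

no

The first-formed carbocation is tertiary.
No single 1,2-shift to an adjacent carbon would produce a more-substituted cation than the one already present, so no rearrangement occurs.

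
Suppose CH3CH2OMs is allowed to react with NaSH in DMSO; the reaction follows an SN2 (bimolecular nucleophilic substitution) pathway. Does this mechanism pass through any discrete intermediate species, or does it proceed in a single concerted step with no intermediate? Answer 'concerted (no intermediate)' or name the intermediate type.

HS⁻ attacks the back face of the α-carbon while MsO⁻ departs with the C–O bonding pair — a single concerted displacement through a pentacoordinate transition state.
All bond changes occur in one transition state; no discrete intermediate is formed.

concerted (no intermediate)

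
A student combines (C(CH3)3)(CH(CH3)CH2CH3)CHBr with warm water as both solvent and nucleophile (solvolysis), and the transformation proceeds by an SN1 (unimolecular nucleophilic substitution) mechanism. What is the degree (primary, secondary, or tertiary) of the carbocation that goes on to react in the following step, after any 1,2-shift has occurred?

Step 1: Unassisted departure of Br⁻ (taking the C–Br bonding pair) generates a secondary carbocation.
Step 2: Carbocation rearrangement: a 1,2-hydride shift from the adjacent sec-butyl carbon converts the initially-formed secondary cation into the more stable tertiary cation.
The cation rearranges from secondary to tertiary via a 1,2-hydride shift from the adjacent sec-butyl carbon; the tertiary cation is what reacts next.

tertiary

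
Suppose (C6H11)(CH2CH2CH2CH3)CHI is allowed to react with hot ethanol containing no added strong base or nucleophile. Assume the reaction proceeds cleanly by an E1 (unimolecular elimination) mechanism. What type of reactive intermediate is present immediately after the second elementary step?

tertiary carbocation

Step 1: Unassisted departure of I⁻ (taking the C–I bonding pair) generates a secondary carbocation.
Step 2: Carbocation rearrangement: a 1,2-hydride shift from the adjacent cyclohexyl carbon converts the initially-formed secondary cation into the more stable tertiary cation.
After step 2 the species present is a tertiary carbocation.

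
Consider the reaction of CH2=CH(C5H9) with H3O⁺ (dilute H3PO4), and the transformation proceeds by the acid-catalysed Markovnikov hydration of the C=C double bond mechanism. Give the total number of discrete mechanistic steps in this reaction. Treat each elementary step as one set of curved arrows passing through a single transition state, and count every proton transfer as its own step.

Step 1: Protonation of the alkene by H3O⁺: the π bond acts as the nucleophile and picks up H⁺, giving the more stable (Markovnikov) secondary carbocation. H2O is released.
Step 2: A 1,2-hydride shift from the adjacent cyclopentyl carbon moves the positive charge from the secondary centre to an adjacent carbon, generating a more stable tertiary carbocation.
Step 3: Nucleophilic capture of the cation by H2O produces the protonated alcohol (an oxonium ion).
Step 4: Deprotonation of the oxonium ion by a water molecule delivers the neutral alcohol and regenerates the acid catalyst.
Total: 4 elementary steps.

4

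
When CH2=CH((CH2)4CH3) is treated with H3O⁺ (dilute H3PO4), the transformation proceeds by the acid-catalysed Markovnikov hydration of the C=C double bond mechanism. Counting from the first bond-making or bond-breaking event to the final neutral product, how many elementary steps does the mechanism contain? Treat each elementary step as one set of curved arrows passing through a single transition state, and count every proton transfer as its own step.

Step 1: Protonation of the alkene by H3O⁺: the π bond acts as the nucleophile and picks up H⁺, giving the more stable (Markovnikov) secondary carbocation. H2O is released.
(No 1,2-shift: no single shift to an adjacent carbon would give a more stable cation.)
Step 2: A lone pair on the oxygen of H2O attacks the carbocation, forming a C–O bond and an oxonium ion (a protonated alcohol).
Step 3: H2O removes a proton from the oxonium oxygen, regenerating H3O⁺ and giving the neutral alcohol.
Total: 3 elementary steps.

3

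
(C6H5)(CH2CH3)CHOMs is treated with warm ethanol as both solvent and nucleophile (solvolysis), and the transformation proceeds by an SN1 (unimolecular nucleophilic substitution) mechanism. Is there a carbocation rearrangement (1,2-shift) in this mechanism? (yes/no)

no

The first-formed carbocation is secondary.
No single 1,2-shift to an adjacent carbon would produce a more-substituted cation than the one already present, so no rearrangement occurs.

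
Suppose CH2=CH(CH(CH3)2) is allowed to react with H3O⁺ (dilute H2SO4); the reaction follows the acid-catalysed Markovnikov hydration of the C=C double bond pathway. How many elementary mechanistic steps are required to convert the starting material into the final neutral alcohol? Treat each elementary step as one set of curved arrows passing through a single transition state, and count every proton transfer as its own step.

4

Step 1: Protonation of the alkene by H3O⁺: the π bond acts as the nucleophile and picks up H⁺, giving the more stable (Markovnikov) secondary carbocation. H2O is released.
Step 2: Carbocation rearrangement: a 1,2-hydride shift from the adjacent isopropyl carbon converts the initially-formed secondary cation into the more stable tertiary cation.
Step 3: Water acts as the nucleophile: an oxygen lone pair bonds to the cationic carbon, giving an oxonium-ion intermediate.
Step 4: Deprotonation of the oxonium ion by a water molecule delivers the neutral alcohol and regenerates the acid catalyst.
Total: 4 elementary steps.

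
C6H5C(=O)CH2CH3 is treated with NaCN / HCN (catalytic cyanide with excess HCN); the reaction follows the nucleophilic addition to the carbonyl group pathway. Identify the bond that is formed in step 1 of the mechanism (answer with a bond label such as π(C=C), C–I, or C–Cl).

Step 1: A lone pair / filled orbital on CN⁻ attacks the electrophilic carbonyl carbon; the π(C=O) electrons shift onto oxygen, producing a tetrahedral alkoxide intermediate.
The bond formed in this step is the C–C bond.

C–C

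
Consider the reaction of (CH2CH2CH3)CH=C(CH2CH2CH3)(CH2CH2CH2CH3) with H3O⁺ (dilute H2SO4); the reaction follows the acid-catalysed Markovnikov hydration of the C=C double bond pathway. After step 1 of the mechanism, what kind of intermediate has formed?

Step 1: Electrophilic addition begins with the π(C=C) electrons forming a bond to the proton of H3O⁺. Following Markovnikov's rule, the resulting cation is tertiary. H2O is released.
After step 1 the species present is a tertiary carbocation.

tertiary carbocation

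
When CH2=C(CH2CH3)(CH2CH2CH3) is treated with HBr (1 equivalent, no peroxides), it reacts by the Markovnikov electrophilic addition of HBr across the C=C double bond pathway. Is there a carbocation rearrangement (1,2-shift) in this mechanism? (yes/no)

The first-formed carbocation is tertiary.
No single 1,2-shift to an adjacent carbon would produce a more-substituted cation than the one already present, so no rearrangement occurs.

no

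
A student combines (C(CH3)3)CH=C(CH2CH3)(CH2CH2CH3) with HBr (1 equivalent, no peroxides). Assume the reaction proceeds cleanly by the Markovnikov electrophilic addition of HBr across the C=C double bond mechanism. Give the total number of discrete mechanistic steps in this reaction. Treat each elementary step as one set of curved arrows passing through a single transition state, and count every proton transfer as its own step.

2

Step 1: The π electrons of the C=C bond attack a proton of HBr; Markovnikov addition places the new C–H on the less-substituted alkene carbon, so the positive charge ends up on the more-substituted carbon — a tertiary carbocation. The H–Br bond breaks heterolytically, releasing Br⁻.
(No 1,2-shift: no single shift to an adjacent carbon would give a more stable cation.)
Step 2: The Br⁻ anion donates a lone pair to the carbocation, forming the new C–Br σ-bond and giving the neutral alkyl halide.
Total: 2 elementary steps.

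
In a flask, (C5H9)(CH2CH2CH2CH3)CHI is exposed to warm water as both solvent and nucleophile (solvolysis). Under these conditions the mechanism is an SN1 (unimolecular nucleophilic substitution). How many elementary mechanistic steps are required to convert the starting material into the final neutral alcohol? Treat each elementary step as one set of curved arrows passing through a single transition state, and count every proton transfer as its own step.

Step 1: Rate-determining heterolysis of the C–I bond gives I⁻ and a secondary carbocation.
Step 2: Carbocation rearrangement: a 1,2-hydride shift from the adjacent cyclopentyl carbon converts the initially-formed secondary cation into the more stable tertiary cation.
Step 3: H2O donates an oxygen lone pair into the empty p orbital of the cation, giving a protonated alcohol (an oxonium ion).
Step 4: Proton transfer from the O–H of the oxonium ion to a solvent molecule delivers the neutral alcohol.
Total: 4 elementary steps.

4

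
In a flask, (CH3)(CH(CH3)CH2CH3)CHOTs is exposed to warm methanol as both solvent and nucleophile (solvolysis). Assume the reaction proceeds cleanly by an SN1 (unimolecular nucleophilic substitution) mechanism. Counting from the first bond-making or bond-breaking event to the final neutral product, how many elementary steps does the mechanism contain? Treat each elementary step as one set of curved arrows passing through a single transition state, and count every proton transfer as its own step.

Step 1: Ionisation: the C–O σ-bond cleaves heterolytically; both bonding electrons depart with TsO⁻, leaving a secondary carbocation at the α-carbon.
Step 2: Carbocation rearrangement: a 1,2-hydride shift from the adjacent sec-butyl carbon converts the initially-formed secondary cation into the more stable tertiary cation.
Step 3: A lone pair on the oxygen of CH3OH attacks the carbocation, forming a new C–O σ-bond and an oxonium ion.
Step 4: A second solvent molecule removes the proton on oxygen, giving the neutral ether product.
Total: 4 elementary steps.

4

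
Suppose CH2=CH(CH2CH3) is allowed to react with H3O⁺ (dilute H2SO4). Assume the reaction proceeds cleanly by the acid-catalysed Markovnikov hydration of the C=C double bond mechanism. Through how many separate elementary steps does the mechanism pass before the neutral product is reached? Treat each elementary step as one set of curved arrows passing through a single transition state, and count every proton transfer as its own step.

3

Step 1: The π electrons of the C=C bond attack a proton of H3O⁺; Markovnikov addition places the new C–H on the less-substituted alkene carbon, so the positive charge ends up on the more-substituted carbon — a secondary carbocation. H2O is released.
(No 1,2-shift: no single shift to an adjacent carbon would give a more stable cation.)
Step 2: A lone pair on the oxygen of H2O attacks the carbocation, forming a C–O bond and an oxonium ion (a protonated alcohol).
Step 3: Deprotonation of the oxonium ion by a water molecule delivers the neutral alcohol and regenerates the acid catalyst.
Total: 3 elementary steps.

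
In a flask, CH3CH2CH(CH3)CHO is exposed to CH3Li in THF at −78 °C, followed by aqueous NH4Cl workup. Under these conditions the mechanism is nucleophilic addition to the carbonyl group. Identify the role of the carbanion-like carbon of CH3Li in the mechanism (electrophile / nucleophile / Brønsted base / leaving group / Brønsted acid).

nucleophile

Step 1: Nucleophilic addition: the carbanion-like carbon of CH3Li adds to the carbonyl carbon, pushing the π(C=O) electron pair onto oxygen and giving a tetrahedral alkoxide.
The carbanion-like carbon of CH3Li donates an electron pair to form a new σ-bond to carbon — it is the nucleophile.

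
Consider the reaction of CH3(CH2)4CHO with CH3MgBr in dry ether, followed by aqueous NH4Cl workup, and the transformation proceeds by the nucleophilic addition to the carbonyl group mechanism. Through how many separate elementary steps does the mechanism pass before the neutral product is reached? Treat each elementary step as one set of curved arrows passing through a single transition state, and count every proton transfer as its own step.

2

Step 1: A lone pair / filled orbital on the carbanion-like carbon of CH3MgBr attacks the electrophilic carbonyl carbon; the π(C=O) electrons shift onto oxygen, producing a tetrahedral alkoxide intermediate.
Step 2: Protonation of the alkoxide by aqueous NH4Cl workup furnishes an alcohol.
Total: 2 elementary steps.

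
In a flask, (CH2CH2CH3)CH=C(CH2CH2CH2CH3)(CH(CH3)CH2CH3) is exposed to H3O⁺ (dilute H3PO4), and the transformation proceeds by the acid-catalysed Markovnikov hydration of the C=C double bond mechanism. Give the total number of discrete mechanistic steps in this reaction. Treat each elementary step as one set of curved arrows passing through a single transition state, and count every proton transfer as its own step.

Step 1: Protonation of the alkene by H3O⁺: the π bond acts as the nucleophile and picks up H⁺, giving the more stable (Markovnikov) tertiary carbocation. H2O is released.
(No 1,2-shift: no single shift to an adjacent carbon would give a more stable cation.)
Step 2: Nucleophilic capture of the cation by H2O produces the protonated alcohol (an oxonium ion).
Step 3: H2O removes a proton from the oxonium oxygen, regenerating H3O⁺ and giving the neutral alcohol.
Total: 3 elementary steps.

3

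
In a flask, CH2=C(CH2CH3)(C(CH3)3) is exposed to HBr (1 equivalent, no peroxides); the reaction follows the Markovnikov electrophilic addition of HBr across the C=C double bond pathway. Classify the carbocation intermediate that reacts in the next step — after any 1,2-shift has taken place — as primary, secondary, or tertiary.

tertiary

Step 1: Electrophilic addition begins with the π(C=C) electrons forming a bond to the proton of HBr. Following Markovnikov's rule, the resulting cation is tertiary. The H–Br bond breaks heterolytically, releasing Br⁻.
No single 1,2-shift to an adjacent carbon would give a more-substituted cation, so no rearrangement occurs.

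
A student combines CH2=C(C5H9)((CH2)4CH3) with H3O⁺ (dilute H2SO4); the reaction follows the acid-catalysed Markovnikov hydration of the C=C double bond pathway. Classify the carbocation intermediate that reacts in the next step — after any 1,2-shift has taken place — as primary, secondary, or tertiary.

Step 1: Protonation of the alkene by H3O⁺: the π bond acts as the nucleophile and picks up H⁺, giving the more stable (Markovnikov) tertiary carbocation. H2O is released.
No single 1,2-shift to an adjacent carbon would give a more-substituted cation, so no rearrangement occurs.

tertiary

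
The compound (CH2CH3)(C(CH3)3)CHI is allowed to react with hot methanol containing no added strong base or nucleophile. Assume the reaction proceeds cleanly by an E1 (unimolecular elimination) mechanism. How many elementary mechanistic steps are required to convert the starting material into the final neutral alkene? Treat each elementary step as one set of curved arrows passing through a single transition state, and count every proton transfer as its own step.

Step 1: The C–I bond breaks with both electrons going to the iodide; I⁻ leaves and a secondary carbocation remains.
Step 2: A 1,2-methyl shift from the adjacent tert-butyl carbon moves the positive charge from the secondary centre to an adjacent carbon, generating a more stable tertiary carbocation.
Step 3: A weak base (a methanol molecule from the solvent) removes a proton from a carbon adjacent to the cationic centre; the electrons of that C–H bond become the new π(C=C) bond, giving the alkene.
Total: 3 elementary steps.

3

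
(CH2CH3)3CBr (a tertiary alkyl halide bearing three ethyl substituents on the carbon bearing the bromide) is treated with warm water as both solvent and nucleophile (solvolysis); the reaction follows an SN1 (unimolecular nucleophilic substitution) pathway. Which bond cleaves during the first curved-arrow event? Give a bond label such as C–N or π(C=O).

C–Br

Step 1: Rate-determining heterolysis of the C–Br bond gives Br⁻ and a tertiary carbocation.
The bond broken in this step is the C–Br bond.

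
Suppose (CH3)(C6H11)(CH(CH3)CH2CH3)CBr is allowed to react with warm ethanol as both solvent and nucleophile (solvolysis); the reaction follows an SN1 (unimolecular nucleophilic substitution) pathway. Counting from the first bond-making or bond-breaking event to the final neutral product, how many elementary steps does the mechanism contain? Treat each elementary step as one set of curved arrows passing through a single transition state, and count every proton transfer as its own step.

Step 1: The C–Br bond breaks with both electrons going to the bromide; Br⁻ leaves and a tertiary carbocation remains.
(No 1,2-shift: no single shift to an adjacent carbon would give a more stable cation.)
Step 2: A lone pair on the oxygen of CH3CH2OH attacks the carbocation, forming a new C–O σ-bond and an oxonium ion.
Step 3: Proton transfer from the O–H of the oxonium ion to a solvent molecule delivers the neutral ether.
Total: 3 elementary steps.

3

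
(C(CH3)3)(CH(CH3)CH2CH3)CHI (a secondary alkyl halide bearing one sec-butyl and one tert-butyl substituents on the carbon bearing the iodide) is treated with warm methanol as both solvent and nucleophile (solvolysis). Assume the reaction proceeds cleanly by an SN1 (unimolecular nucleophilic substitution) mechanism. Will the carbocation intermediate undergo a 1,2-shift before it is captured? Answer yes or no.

yes

The first-formed carbocation is secondary.
The adjacent sec-butyl carbon already bears 2 other carbon substituents and has a hydrogen to migrate; after a 1,2-hydride shift from that carbon the positive charge sits on a tertiary centre.
Tertiary is more stable than secondary, so the shift occurs.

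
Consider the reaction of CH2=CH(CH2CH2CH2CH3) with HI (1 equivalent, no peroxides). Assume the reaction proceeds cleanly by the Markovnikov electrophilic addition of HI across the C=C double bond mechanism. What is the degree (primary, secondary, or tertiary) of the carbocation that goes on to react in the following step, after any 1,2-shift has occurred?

secondary

Step 1: Electrophilic addition begins with the π(C=C) electrons forming a bond to the proton of HI. Following Markovnikov's rule, the resulting cation is secondary. The H–I bond breaks heterolytically, releasing I⁻.
No single 1,2-shift to an adjacent carbon would give a more-substituted cation, so no rearrangement occurs.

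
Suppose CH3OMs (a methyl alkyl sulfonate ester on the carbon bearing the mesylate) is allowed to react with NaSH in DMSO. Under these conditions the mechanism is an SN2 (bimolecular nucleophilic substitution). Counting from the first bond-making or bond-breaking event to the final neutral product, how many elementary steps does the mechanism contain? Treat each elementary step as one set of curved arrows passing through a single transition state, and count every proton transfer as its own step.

Step 1: Backside attack by HS⁻ on the carbon bearing the mesylate: the new C–S bond forms as the C–O bond breaks, with Walden inversion at carbon.
Total: 1 elementary step.

1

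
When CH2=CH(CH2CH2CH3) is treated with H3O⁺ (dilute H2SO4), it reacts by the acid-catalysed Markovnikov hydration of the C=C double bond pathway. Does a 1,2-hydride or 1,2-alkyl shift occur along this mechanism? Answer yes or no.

The first-formed carbocation is secondary.
No single 1,2-shift to an adjacent carbon would produce a more-substituted cation than the one already present, so no rearrangement occurs.

no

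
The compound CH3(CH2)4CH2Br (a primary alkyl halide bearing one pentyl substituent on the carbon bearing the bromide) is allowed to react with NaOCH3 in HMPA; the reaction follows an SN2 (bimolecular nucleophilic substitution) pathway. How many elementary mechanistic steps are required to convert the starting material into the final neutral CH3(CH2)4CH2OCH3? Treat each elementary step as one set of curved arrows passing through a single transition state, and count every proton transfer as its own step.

1

Step 1: Backside attack by CH3O⁻ on the carbon bearing the bromide: the new C–O bond forms as the C–Br bond breaks, with Walden inversion at carbon.
Total: 1 elementary step.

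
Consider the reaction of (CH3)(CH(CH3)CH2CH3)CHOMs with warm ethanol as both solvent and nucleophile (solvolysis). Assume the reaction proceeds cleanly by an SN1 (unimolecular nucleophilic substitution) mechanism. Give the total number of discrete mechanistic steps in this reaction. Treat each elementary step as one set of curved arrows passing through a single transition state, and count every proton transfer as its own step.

4

Step 1: The C–O bond breaks with both electrons going to the mesylate; MsO⁻ leaves and a secondary carbocation remains.
Step 2: A 1,2-hydride shift from the adjacent sec-butyl carbon moves the positive charge from the secondary centre to an adjacent carbon, generating a more stable tertiary carbocation.
Step 3: Nucleophilic capture: the oxygen of CH3CH2OH bonds to the cationic carbon, producing an oxonium-ion intermediate.
Step 4: Proton transfer from the O–H of the oxonium ion to a solvent molecule delivers the neutral ether.
Total: 4 elementary steps.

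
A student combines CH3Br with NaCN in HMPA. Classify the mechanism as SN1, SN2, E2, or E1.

SN2

Conditions: a methyl substrate with a strong nucleophile in the polar aprotic solvent HMPA.
These conditions are the textbook signature of the SN2 pathway.
An unhindered substrate with a strong nucleophile in a polar aprotic solvent favours one-step backside displacement.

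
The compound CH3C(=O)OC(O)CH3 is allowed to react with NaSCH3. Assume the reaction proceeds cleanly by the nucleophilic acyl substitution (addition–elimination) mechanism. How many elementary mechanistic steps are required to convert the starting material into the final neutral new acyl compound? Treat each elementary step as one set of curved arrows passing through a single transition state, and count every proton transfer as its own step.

2

Step 1: CH3S⁻ adds to the carbonyl carbon; the C=O π electrons shift onto oxygen and a tetrahedral alkoxide intermediate forms.
Step 2: Collapse of the tetrahedral intermediate: the alkoxide oxygen pushes its lone pair back to re-form C=O while CH3CO2⁻ leaves.
Total: 2 elementary steps.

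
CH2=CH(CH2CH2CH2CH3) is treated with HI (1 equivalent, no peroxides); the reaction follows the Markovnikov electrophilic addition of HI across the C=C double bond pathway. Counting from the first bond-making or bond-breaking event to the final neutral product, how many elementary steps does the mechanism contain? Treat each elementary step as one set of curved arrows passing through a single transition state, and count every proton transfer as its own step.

2

Step 1: Protonation of the alkene by HI: the π bond acts as the nucleophile and picks up H⁺, giving the more stable (Markovnikov) secondary carbocation. The H–I bond breaks heterolytically, releasing I⁻.
(No 1,2-shift: no single shift to an adjacent carbon would give a more stable cation.)
Step 2: I⁻ captures the cation: a lone pair on I⁻ fills the empty p orbital, producing the alkyl halide product.
Total: 2 elementary steps.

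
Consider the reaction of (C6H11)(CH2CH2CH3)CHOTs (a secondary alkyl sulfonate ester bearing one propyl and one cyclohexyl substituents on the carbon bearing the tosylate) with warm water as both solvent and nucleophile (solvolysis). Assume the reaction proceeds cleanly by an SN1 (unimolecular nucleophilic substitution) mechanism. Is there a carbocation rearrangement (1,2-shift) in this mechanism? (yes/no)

yes

The first-formed carbocation is secondary.
The adjacent cyclohexyl carbon already bears 2 other carbon substituents and has a hydrogen to migrate; after a 1,2-hydride shift from that carbon the positive charge sits on a tertiary centre.
Tertiary is more stable than secondary, so the shift occurs.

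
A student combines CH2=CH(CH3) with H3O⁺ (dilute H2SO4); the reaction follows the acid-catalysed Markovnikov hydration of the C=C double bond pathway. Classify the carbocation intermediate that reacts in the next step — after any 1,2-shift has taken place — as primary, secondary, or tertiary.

Step 1: Protonation of the alkene by H3O⁺: the π bond acts as the nucleophile and picks up H⁺, giving the more stable (Markovnikov) secondary carbocation. H2O is released.
No single 1,2-shift to an adjacent carbon would give a more-substituted cation, so no rearrangement occurs.

secondary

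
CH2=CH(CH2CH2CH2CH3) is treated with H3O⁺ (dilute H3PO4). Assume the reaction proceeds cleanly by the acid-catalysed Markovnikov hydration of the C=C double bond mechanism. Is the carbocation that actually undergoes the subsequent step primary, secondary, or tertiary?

Step 1: Electrophilic addition begins with the π(C=C) electrons forming a bond to the proton of H3O⁺. Following Markovnikov's rule, the resulting cation is secondary. H2O is released.
No single 1,2-shift to an adjacent carbon would give a more-substituted cation, so no rearrangement occurs.

secondary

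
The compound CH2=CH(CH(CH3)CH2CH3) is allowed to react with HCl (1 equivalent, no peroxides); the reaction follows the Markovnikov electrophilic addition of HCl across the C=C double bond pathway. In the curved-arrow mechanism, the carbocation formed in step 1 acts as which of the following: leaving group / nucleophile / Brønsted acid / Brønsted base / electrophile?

electrophile

Step 3: The Cl⁻ anion donates a lone pair to the carbocation, forming the new C–Cl σ-bond and giving the neutral alkyl halide.
The carbocation formed in step 1 accepts an electron pair into an empty or π* orbital — it is the electrophile.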